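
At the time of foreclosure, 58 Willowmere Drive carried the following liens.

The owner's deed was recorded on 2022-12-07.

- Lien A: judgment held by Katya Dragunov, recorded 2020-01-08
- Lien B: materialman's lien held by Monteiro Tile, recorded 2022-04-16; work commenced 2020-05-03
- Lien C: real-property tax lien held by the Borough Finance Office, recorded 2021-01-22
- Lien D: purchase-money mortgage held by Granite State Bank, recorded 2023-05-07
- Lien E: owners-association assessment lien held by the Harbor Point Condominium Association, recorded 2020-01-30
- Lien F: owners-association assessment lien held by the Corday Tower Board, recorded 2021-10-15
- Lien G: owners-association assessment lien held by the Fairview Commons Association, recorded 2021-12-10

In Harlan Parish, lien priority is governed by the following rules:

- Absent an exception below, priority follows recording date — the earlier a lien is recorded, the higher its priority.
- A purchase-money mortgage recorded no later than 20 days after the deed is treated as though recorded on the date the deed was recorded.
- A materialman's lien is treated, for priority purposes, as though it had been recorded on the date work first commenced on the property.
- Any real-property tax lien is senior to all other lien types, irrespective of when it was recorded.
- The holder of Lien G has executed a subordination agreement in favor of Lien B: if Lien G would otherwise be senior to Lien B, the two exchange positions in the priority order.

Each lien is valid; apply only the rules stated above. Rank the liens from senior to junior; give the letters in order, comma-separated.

Adjusting effective dates: B's effective date is 2020-05-03, when work began; D missed the 20-day window (151 days after the deed), so its recording date stands.
C is a real-property tax lien, so it outranks all other liens regardless of date.
The other liens, earliest effective date first: A (2020-01-08), E (2020-01-30), B (2020-05-03), F (2021-10-15), G (2021-12-10), D (2023-05-07).
G already ranks below B; the subordination has no effect.

C, A, E, B, F, G, D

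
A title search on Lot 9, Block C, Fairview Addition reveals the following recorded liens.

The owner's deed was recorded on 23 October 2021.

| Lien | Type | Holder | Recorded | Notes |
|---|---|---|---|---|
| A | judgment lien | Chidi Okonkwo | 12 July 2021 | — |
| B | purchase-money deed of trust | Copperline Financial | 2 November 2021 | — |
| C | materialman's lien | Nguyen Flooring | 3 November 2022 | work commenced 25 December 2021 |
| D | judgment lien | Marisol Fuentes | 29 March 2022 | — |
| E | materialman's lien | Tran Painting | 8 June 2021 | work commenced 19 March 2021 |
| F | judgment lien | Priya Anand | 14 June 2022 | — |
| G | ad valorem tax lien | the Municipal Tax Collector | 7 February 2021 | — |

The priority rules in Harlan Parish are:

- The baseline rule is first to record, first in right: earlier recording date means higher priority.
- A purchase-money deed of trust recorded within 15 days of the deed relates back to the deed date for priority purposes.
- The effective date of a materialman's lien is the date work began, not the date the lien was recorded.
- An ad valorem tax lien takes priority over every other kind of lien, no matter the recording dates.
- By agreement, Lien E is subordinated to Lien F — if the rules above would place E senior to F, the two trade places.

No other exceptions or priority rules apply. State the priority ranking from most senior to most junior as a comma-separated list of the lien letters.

Effective dates: B was recorded within the 15-day window, so its effective date is the deed date 23 October 2021; C relates back to 25 December 2021 (work commenced); E is treated as recorded 19 March 2021, the work-commencement date.
As an ad valorem tax lien, G is senior to every other lien.
Ordering the rest by effective date: E (19 March 2021), A (12 July 2021), B (23 October 2021), C (25 December 2021), D (29 March 2022), F (14 June 2022).
The subordination applies — E was senior to F — so E and F swap.

G, F, A, B, C, D, E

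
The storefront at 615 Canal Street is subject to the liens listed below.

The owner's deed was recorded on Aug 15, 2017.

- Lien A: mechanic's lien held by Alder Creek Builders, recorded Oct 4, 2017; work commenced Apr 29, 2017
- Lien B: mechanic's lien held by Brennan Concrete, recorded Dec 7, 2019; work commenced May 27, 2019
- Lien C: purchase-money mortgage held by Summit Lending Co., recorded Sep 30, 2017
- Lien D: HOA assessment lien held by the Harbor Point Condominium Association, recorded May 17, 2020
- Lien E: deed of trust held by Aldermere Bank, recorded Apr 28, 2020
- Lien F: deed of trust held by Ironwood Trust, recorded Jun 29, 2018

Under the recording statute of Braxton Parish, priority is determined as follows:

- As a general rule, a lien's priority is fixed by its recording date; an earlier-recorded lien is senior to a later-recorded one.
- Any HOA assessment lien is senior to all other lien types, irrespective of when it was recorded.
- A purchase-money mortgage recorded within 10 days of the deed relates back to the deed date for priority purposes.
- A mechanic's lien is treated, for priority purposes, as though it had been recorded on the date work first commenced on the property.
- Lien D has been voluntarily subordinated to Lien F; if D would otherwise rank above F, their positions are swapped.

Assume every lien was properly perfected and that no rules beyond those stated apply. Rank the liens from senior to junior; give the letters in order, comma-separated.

Adjusting effective dates: A is treated as recorded Apr 29, 2017, the work-commencement date; B relates back to May 27, 2019 (work commenced); C was recorded 46 days after the deed — beyond 10 days — so no relation-back applies.
D is an HOA assessment lien and takes priority over every other lien.
Remaining liens by effective date: A (Apr 29, 2017), C (Sep 30, 2017), F (Jun 29, 2018), B (May 27, 2019), E (Apr 28, 2020).
D would otherwise be senior to F, so under the subordination agreement D and F exchange positions.

F, A, C, D, B, E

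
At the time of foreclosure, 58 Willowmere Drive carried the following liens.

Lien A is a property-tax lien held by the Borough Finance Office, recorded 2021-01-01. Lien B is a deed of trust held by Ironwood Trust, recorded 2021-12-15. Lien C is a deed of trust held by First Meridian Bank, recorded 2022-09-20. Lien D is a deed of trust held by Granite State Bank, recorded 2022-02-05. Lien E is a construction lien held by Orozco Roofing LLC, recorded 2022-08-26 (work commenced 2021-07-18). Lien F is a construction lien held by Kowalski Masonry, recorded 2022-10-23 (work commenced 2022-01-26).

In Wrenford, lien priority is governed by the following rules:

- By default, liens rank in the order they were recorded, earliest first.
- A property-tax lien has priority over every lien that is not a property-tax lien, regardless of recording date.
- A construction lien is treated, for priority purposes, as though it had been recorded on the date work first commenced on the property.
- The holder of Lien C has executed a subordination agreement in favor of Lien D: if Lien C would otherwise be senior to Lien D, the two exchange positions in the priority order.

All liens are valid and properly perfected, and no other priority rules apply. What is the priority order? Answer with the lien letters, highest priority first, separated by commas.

A, E, B, F, D, C

Effective dates after the stated exceptions: E relates back to 2021-07-18 (work commenced); F relates back to 2022-01-26 (work commenced).
A, as a property-tax lien, has superpriority and ranks first.
The other liens, earliest effective date first: E (2021-07-18), B (2021-12-15), F (2022-01-26), D (2022-02-05), C (2022-09-20).
Since C is not senior to D, the subordination leaves the order unchanged.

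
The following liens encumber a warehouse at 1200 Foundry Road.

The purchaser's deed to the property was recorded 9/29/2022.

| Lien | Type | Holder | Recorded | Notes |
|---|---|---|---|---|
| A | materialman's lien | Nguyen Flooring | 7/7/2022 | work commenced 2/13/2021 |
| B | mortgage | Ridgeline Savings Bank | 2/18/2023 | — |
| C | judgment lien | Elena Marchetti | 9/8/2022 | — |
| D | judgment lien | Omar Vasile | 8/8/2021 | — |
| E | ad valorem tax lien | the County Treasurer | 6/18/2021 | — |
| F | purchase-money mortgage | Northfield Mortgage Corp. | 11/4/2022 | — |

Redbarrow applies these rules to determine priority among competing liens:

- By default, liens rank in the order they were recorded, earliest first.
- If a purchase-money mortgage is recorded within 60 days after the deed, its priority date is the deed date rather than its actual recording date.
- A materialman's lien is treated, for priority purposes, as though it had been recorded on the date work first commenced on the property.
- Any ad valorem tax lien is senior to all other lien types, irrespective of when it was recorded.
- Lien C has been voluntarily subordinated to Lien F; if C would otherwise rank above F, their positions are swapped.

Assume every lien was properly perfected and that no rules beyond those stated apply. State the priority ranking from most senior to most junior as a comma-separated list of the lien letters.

Adjusting effective dates: A is treated as recorded 2/13/2021, the work-commencement date; F was recorded within the 60-day window, so its effective date is the deed date 9/29/2022.
E is an ad valorem tax lien, so it outranks all other liens regardless of date.
Among the remaining liens, by effective date: A (2/13/2021), D (8/8/2021), C (9/8/2022), F (9/29/2022), B (2/18/2023).
Because C would otherwise rank above F, the subordination swaps them.

E, A, D, F, C, B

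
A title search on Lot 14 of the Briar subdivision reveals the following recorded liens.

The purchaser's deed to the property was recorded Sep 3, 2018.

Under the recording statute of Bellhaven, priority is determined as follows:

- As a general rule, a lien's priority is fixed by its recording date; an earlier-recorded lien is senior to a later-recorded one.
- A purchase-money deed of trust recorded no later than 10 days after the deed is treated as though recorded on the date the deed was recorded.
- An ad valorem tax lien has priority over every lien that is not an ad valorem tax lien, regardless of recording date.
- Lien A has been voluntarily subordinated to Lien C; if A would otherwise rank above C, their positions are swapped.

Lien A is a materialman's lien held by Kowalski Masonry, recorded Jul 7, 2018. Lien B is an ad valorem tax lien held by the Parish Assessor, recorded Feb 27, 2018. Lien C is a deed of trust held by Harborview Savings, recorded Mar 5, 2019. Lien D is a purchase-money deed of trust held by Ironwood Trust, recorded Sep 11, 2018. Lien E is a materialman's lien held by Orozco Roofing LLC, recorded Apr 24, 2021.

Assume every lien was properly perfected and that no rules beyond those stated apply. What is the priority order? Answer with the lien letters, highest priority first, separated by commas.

B, C, D, A, E

First, effective dates: D's effective date is the deed date, Sep 3, 2018.
As an ad valorem tax lien, B is senior to every other lien.
Remaining liens by effective date: A (Jul 7, 2018), D (Sep 3, 2018), C (Mar 5, 2019), E (Apr 24, 2021).
Because A would otherwise rank above C, the subordination swaps them.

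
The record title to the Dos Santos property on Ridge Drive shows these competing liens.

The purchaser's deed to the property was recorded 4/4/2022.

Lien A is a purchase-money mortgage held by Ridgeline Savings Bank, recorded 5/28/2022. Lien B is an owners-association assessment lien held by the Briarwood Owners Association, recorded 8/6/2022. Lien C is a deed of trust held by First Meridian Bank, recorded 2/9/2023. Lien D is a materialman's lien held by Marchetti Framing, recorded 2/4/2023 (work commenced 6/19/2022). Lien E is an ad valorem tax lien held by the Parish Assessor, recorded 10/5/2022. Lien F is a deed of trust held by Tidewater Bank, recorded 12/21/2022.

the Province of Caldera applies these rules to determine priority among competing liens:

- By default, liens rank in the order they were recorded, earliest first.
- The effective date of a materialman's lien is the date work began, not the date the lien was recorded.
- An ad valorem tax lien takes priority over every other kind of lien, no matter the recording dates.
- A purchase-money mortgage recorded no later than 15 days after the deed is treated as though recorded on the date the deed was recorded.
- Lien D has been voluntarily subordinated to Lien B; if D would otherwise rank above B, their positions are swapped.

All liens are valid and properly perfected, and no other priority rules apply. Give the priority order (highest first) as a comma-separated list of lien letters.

Effective dates: A missed the 15-day window (54 days after the deed), so its recording date stands; D relates back to 6/19/2022 (work commenced).
E is an ad valorem tax lien and takes priority over every other lien.
The other liens, earliest effective date first: A (5/28/2022), D (6/19/2022), B (8/6/2022), F (12/21/2022), C (2/9/2023).
D is senior to B before the subordination, so the two trade places.

E, A, B, D, F, C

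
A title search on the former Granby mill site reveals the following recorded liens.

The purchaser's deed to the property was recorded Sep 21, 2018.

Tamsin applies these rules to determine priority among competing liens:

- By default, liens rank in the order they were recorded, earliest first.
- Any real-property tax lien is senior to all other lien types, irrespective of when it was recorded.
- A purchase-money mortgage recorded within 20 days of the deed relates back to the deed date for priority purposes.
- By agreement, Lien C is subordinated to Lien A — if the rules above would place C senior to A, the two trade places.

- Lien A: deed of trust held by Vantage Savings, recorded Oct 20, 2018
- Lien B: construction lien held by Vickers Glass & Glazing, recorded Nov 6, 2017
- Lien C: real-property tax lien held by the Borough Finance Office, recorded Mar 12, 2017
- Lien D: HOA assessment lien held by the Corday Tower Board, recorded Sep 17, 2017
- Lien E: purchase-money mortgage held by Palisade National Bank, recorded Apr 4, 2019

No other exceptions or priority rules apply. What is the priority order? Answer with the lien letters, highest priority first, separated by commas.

First, effective dates: E missed the 20-day window (195 days after the deed), so its recording date stands.
C, as a real-property tax lien, has superpriority and ranks first.
Remaining liens by effective date: D (Sep 17, 2017), B (Nov 6, 2017), A (Oct 20, 2018), E (Apr 4, 2019).
The subordination applies — C was senior to A — so C and A swap.

A, D, B, C, E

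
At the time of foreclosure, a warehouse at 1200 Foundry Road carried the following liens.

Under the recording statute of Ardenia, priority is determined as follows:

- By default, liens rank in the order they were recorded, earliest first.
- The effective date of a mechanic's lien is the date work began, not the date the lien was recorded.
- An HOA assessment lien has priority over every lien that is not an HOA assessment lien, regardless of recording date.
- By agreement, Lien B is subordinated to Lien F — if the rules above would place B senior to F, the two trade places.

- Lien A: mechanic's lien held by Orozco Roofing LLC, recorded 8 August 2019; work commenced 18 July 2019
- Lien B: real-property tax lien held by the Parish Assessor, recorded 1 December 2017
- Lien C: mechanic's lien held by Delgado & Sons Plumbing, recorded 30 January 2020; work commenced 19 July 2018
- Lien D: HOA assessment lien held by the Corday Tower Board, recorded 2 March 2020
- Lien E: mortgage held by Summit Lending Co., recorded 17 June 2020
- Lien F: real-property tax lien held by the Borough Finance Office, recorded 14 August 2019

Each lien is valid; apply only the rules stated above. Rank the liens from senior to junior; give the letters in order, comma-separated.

First, effective dates: A is treated as recorded 18 July 2019, the work-commencement date; C's effective date is 19 July 2018, when work began.
As an HOA assessment lien, D is senior to every other lien.
Ordering the rest by effective date: B (1 December 2017), C (19 July 2018), A (18 July 2019), F (14 August 2019), E (17 June 2020).
Because B would otherwise rank above F, the subordination swaps them.

D, F, C, A, B, E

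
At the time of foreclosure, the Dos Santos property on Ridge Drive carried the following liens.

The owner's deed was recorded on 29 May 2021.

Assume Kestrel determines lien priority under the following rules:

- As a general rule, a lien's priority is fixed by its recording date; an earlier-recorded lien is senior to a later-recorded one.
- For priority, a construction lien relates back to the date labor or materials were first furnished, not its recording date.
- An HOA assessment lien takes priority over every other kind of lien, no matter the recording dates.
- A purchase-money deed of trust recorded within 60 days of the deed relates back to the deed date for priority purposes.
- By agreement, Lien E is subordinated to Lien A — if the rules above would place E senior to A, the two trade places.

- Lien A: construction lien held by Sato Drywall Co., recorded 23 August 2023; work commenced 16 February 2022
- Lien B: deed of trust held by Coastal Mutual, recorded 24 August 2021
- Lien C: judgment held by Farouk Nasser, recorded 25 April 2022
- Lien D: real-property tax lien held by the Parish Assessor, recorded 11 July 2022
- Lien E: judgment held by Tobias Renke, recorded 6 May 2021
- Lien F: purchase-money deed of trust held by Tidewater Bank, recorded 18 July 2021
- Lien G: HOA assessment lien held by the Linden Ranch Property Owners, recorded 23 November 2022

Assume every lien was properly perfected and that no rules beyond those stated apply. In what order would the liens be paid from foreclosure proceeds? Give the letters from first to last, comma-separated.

G, A, F, B, E, C, D

Adjusting effective dates: A relates back to 16 February 2022 (work commenced); F was recorded within the 60-day window, so its effective date is the deed date 29 May 2021.
G, as an HOA assessment lien, has superpriority and ranks first.
Among the remaining liens, by effective date: E (6 May 2021), F (29 May 2021), B (24 August 2021), A (16 February 2022), C (25 April 2022), D (11 July 2022).
The subordination applies — E was senior to A — so E and A swap.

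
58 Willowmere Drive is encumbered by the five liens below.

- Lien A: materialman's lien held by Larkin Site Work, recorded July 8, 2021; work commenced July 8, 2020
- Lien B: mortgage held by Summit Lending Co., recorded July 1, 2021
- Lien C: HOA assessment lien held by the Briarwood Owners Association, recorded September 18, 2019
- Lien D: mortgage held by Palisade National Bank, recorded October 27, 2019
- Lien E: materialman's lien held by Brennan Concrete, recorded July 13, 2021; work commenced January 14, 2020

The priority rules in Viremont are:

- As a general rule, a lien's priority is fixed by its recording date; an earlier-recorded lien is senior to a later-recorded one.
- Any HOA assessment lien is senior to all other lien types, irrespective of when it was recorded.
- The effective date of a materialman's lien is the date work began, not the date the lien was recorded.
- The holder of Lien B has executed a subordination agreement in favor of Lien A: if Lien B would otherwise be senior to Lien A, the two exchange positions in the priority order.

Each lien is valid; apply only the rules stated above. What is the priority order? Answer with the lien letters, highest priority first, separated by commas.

Effective dates after the stated exceptions: A relates back to July 8, 2020 (work commenced); E is treated as recorded January 14, 2020, the work-commencement date.
C, as an HOA assessment lien, has superpriority and ranks first.
Among the remaining liens, by effective date: D (October 27, 2019), E (January 14, 2020), A (July 8, 2020), B (July 1, 2021).
B is already junior to A, so the subordination agreement changes nothing.

C, D, E, A, B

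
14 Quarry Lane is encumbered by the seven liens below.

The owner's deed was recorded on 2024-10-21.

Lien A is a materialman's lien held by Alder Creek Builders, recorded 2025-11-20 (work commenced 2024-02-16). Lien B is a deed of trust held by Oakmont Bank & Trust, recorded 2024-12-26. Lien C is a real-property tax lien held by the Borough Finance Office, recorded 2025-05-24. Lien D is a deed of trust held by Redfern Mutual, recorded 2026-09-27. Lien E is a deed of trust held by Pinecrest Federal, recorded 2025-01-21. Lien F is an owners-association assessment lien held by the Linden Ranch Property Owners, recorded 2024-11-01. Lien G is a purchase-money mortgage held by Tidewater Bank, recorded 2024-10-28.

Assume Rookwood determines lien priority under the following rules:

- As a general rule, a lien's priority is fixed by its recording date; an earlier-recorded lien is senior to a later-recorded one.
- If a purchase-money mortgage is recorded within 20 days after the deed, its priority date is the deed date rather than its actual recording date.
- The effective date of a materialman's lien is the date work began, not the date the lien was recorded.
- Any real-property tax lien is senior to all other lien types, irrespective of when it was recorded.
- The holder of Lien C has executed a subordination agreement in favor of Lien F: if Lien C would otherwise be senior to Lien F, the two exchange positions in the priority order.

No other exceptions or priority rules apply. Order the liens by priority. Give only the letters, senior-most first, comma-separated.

Effective dates: A is treated as recorded 2024-02-16, the work-commencement date; G relates back to the deed date 2024-10-21.
C, as a real-property tax lien, has superpriority and ranks first.
Remaining liens by effective date: A (2024-02-16), G (2024-10-21), F (2024-11-01), B (2024-12-26), E (2025-01-21), D (2026-09-27).
The subordination applies — C was senior to F — so C and F swap.

F, A, G, C, B, E, D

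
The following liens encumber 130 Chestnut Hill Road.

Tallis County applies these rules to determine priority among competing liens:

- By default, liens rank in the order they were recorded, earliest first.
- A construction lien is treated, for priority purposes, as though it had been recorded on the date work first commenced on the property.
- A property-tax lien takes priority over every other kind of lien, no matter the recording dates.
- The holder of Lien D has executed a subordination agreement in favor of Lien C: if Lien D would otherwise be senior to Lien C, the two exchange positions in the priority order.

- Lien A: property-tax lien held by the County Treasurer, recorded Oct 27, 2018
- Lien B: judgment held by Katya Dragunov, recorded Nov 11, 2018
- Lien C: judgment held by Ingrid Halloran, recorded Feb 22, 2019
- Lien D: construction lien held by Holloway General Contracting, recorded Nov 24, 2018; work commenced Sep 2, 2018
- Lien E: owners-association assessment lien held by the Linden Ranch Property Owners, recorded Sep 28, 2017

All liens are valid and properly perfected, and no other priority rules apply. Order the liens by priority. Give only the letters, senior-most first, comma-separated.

A, E, C, B, D

Adjusting effective dates: D is treated as recorded Sep 2, 2018, the work-commencement date.
A is a property-tax lien and takes priority over every other lien.
Remaining liens by effective date: E (Sep 28, 2017), D (Sep 2, 2018), B (Nov 11, 2018), C (Feb 22, 2019).
The subordination applies — D was senior to C — so D and C swap.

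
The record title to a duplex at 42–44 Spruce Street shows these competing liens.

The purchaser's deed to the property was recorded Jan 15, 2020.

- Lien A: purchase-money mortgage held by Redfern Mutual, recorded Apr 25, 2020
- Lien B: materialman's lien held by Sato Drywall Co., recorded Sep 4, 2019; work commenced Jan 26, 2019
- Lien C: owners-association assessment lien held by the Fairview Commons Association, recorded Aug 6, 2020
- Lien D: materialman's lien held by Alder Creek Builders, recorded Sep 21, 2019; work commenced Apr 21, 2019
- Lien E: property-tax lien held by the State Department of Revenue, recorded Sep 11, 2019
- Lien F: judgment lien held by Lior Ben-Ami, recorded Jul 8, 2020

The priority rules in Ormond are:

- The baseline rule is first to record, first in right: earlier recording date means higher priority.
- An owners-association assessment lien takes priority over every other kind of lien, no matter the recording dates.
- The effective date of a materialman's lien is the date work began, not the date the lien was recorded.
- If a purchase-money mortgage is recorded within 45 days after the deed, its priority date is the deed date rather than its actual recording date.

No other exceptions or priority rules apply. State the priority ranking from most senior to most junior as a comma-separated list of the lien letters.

Adjusting effective dates: A was recorded 101 days after the deed — beyond 45 days — so no relation-back applies; B relates back to Jan 26, 2019 (work commenced); D is treated as recorded Apr 21, 2019, the work-commencement date.
C, as an owners-association assessment lien, has superpriority and ranks first.
The other liens, earliest effective date first: B (Jan 26, 2019), D (Apr 21, 2019), E (Sep 11, 2019), A (Apr 25, 2020), F (Jul 8, 2020).

C, B, D, E, A, F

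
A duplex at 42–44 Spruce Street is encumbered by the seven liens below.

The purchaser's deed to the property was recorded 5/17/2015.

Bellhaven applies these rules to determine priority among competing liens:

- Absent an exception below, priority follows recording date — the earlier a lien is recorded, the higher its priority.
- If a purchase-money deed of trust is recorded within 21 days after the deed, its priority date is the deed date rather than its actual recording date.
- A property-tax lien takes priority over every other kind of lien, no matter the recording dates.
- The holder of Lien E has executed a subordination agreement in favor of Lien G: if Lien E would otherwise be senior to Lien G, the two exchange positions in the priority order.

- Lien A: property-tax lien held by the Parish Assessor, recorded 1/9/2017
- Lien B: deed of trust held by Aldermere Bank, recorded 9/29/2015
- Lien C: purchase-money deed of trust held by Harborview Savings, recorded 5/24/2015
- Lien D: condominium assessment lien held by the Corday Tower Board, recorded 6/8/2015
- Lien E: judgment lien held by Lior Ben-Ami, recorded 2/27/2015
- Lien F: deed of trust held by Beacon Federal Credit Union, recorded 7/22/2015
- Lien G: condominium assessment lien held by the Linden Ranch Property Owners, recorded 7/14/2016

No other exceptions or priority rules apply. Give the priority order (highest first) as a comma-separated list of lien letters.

First, effective dates: C was recorded within the 21-day window, so its effective date is the deed date 5/17/2015.
A, as a property-tax lien, has superpriority and ranks first.
Ordering the rest by effective date: E (2/27/2015), C (5/17/2015), D (6/8/2015), F (7/22/2015), B (9/29/2015), G (7/14/2016).
E is senior to G before the subordination, so the two trade places.

A, G, C, D, F, B, E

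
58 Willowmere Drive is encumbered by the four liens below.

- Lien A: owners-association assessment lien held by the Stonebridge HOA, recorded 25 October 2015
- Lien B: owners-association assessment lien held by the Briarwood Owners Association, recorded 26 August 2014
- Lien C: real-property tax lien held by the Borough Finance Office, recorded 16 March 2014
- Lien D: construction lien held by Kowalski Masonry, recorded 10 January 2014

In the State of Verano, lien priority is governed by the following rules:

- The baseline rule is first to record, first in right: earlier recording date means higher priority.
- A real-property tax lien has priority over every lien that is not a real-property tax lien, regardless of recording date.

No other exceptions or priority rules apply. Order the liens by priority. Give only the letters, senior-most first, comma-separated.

C, D, B, A

C is a real-property tax lien, so it outranks all other liens regardless of date.
The other liens, earliest effective date first: D (10 January 2014), B (26 August 2014), A (25 October 2015).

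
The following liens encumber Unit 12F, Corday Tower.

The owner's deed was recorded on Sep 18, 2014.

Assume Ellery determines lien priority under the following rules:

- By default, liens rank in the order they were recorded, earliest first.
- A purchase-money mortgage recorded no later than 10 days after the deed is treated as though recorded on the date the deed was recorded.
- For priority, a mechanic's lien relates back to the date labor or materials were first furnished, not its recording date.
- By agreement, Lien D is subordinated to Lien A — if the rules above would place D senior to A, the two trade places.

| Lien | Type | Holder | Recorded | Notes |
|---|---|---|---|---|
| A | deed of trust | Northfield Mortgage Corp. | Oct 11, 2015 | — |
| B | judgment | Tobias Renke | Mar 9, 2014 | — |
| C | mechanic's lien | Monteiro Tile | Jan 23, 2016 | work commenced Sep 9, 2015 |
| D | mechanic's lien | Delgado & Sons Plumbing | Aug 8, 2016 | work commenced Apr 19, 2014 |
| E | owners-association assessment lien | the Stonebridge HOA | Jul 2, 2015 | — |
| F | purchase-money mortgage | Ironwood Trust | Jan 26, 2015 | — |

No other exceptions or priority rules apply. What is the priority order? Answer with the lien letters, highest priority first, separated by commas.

B, A, F, E, C, D

Effective dates after the stated exceptions: C's effective date is Sep 9, 2015, when work began; D's effective date is Apr 19, 2014, when work began; F missed the 10-day window (130 days after the deed), so its recording date stands.
By effective date: B (Mar 9, 2014), D (Apr 19, 2014), F (Jan 26, 2015), E (Jul 2, 2015), C (Sep 9, 2015), A (Oct 11, 2015).
The subordination applies — D was senior to A — so D and A swap.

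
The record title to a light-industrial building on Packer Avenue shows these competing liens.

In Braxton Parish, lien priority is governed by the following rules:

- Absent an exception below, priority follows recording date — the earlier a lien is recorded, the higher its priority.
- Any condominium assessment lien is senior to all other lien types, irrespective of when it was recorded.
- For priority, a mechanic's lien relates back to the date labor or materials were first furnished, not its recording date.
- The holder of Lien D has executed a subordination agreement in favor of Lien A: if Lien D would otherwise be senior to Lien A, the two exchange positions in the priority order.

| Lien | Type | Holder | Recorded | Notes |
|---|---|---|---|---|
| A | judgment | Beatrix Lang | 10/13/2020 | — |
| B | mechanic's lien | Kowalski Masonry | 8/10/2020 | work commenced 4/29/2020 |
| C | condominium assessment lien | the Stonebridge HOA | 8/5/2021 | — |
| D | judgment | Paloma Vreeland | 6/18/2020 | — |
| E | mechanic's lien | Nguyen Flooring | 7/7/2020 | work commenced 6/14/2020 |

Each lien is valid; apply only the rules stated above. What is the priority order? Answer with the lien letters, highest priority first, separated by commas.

Effective dates: B's effective date is 4/29/2020, when work began; E's effective date is 6/14/2020, when work began.
C, as a condominium assessment lien, has superpriority and ranks first.
Among the remaining liens, by effective date: B (4/29/2020), E (6/14/2020), D (6/18/2020), A (10/13/2020).
D is senior to A before the subordination, so the two trade places.

C, B, E, A, D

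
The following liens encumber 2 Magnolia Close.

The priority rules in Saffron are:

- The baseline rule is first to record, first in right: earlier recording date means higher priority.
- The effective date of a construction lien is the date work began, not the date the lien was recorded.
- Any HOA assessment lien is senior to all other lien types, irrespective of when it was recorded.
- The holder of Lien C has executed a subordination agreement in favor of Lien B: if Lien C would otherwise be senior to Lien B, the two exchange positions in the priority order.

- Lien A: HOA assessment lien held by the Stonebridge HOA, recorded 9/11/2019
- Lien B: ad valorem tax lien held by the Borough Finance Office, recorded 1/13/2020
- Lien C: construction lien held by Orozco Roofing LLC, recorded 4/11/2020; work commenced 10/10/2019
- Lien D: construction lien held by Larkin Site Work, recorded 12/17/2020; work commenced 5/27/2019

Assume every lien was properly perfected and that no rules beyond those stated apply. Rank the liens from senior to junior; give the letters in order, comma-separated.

A, D, B, C

First, effective dates: C relates back to 10/10/2019 (work commenced); D is treated as recorded 5/27/2019, the work-commencement date.
A is an HOA assessment lien and takes priority over every other lien.
Among the remaining liens, by effective date: D (5/27/2019), C (10/10/2019), B (1/13/2020).
Because C would otherwise rank above B, the subordination swaps them.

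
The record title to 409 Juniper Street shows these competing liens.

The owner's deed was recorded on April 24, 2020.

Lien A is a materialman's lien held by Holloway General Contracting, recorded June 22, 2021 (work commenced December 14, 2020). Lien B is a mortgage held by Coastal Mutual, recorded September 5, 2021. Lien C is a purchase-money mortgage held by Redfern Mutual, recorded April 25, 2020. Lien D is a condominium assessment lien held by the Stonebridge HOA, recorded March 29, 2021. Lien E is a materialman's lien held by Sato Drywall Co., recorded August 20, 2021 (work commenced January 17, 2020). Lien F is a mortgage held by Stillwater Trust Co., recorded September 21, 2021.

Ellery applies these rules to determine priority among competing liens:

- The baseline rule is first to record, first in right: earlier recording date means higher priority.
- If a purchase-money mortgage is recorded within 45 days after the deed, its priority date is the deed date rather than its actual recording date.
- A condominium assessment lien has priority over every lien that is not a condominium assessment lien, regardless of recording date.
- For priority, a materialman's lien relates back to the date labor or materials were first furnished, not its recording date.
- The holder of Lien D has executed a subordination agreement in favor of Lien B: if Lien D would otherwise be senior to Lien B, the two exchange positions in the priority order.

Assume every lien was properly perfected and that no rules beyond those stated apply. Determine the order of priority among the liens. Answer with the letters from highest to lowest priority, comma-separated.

B, E, C, A, D, F

Effective dates: A is treated as recorded December 14, 2020, the work-commencement date; C relates back to the deed date April 24, 2020; E is treated as recorded January 17, 2020, the work-commencement date.
D is a condominium assessment lien and takes priority over every other lien.
Remaining liens by effective date: E (January 17, 2020), C (April 24, 2020), A (December 14, 2020), B (September 5, 2021), F (September 21, 2021).
D is senior to B before the subordination, so the two trade places.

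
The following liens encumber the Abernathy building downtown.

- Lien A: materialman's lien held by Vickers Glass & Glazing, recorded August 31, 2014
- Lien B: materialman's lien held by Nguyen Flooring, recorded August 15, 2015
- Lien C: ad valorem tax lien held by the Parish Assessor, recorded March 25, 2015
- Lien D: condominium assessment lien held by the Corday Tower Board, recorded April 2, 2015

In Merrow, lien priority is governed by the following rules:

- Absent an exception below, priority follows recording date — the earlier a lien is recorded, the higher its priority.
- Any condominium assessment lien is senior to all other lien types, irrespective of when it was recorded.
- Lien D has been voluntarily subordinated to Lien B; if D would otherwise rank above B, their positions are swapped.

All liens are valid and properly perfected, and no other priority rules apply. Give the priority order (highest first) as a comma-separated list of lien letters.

D is a condominium assessment lien, so it outranks all other liens regardless of date.
The other liens, earliest effective date first: A (August 31, 2014), C (March 25, 2015), B (August 15, 2015).
Because D would otherwise rank above B, the subordination swaps them.

B, A, C, D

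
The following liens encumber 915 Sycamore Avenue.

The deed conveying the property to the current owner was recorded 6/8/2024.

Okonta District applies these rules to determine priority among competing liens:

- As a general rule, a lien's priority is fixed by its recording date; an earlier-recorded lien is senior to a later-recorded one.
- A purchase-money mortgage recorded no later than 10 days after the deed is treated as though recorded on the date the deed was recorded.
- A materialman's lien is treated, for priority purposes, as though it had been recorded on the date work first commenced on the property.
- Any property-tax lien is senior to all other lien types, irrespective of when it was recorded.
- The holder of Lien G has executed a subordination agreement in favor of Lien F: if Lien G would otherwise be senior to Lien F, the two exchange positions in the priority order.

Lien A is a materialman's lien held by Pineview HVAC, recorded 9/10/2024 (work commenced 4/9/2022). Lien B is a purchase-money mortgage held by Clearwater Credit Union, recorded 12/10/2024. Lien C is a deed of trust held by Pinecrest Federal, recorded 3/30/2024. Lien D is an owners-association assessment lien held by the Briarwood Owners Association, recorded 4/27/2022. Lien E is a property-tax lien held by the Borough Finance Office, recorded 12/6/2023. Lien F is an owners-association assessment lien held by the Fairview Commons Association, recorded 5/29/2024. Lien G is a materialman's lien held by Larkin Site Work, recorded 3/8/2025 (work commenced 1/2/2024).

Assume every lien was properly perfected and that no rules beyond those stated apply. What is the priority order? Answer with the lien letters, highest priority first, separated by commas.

E, A, D, F, C, G, B

Effective dates after the stated exceptions: A is treated as recorded 4/9/2022, the work-commencement date; B was recorded 185 days after the deed, outside the 10-day window, so it keeps its recording date; G relates back to 1/2/2024 (work commenced).
E is a property-tax lien, so it outranks all other liens regardless of date.
Ordering the rest by effective date: A (4/9/2022), D (4/27/2022), G (1/2/2024), C (3/30/2024), F (5/29/2024), B (12/10/2024).
G is senior to F before the subordination, so the two trade places.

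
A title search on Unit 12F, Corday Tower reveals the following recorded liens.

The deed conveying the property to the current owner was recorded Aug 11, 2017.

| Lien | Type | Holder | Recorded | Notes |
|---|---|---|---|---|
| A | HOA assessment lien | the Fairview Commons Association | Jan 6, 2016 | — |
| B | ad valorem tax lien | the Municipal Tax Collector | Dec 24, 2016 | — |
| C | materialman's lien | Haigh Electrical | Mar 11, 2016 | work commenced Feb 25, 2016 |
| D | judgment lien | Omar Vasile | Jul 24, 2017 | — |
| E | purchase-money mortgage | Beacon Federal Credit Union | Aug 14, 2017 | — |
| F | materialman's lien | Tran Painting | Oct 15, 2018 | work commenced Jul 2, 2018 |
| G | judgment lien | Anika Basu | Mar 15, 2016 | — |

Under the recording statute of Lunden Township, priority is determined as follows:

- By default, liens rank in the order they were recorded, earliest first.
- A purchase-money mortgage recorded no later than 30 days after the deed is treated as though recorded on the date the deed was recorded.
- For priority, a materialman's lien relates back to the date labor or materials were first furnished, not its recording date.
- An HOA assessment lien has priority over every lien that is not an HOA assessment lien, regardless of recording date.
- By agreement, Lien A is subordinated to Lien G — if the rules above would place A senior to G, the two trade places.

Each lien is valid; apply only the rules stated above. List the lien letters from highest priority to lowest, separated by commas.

G, C, A, B, D, E, F

First, effective dates: C's effective date is Feb 25, 2016, when work began; E relates back to the deed date Aug 11, 2017; F is treated as recorded Jul 2, 2018, the work-commencement date.
A is an HOA assessment lien, so it outranks all other liens regardless of date.
Remaining liens by effective date: C (Feb 25, 2016), G (Mar 15, 2016), B (Dec 24, 2016), D (Jul 24, 2017), E (Aug 11, 2017), F (Jul 2, 2018).
Because A would otherwise rank above G, the subordination swaps them.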